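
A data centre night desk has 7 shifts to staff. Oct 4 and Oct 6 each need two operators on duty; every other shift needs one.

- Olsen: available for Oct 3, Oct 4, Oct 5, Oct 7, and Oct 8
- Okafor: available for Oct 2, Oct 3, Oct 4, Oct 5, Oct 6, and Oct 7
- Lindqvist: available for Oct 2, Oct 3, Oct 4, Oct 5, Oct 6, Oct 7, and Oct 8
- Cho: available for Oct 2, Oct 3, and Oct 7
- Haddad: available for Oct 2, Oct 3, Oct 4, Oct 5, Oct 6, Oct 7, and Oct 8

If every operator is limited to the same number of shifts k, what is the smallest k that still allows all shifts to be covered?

With 5 operators and 9 worker-slots to fill, someone must work at least ⌈9/5⌉ = 2 shifts, so k ≥ 2.
k = 2 works: Oct 2→Okafor, Oct 3→Cho, Oct 4→Lindqvist+Haddad, Oct 5→Olsen, Oct 6→Okafor+Lindqvist, Oct 7→Cho, Oct 8→Olsen.
Loads: Olsen 2, Okafor 2, Lindqvist 2, Cho 2, Haddad 1 — all ≤ 2.

2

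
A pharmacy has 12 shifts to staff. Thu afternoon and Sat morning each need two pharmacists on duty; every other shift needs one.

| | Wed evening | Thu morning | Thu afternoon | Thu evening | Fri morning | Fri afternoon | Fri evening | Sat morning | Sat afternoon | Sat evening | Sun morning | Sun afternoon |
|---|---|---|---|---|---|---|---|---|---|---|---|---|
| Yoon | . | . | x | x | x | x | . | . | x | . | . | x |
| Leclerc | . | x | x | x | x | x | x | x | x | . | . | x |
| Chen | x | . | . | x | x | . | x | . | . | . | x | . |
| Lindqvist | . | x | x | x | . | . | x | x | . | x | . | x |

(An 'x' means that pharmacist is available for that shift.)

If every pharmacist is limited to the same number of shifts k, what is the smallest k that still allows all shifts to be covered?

4

With 4 pharmacists and 14 worker-slots to fill, someone must work at least ⌈14/4⌉ = 4 shifts, so k ≥ 4.
k = 4 works: Wed evening→Chen, Thu morning→Leclerc, Thu afternoon→Yoon+Leclerc, Thu evening→Chen, Fri morning→Yoon, Fri afternoon→Yoon, Fri evening→Leclerc, Sat morning→Leclerc+Lindqvist, Sat afternoon→Yoon, Sat evening→Lindqvist, Sun morning→Chen, Sun afternoon→Lindqvist.
Loads: Yoon 4, Leclerc 4, Chen 3, Lindqvist 3 — all ≤ 4.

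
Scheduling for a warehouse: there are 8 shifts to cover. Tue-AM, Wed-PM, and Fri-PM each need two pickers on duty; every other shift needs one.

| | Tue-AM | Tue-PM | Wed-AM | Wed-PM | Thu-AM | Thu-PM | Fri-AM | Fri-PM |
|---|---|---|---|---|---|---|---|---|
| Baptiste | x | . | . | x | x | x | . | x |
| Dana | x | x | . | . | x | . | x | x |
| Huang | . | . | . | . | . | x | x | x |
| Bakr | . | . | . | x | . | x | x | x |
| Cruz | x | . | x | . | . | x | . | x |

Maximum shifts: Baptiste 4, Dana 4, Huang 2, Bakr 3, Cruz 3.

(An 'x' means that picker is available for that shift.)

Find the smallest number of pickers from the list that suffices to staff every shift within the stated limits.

4

11 slots to fill and no one can take more than 4, so at least ⌈11/4⌉ = 3 pickers are needed.
Shifts {Tue-PM, Wed-AM, Wed-PM} need 4 slots, but among the pickers available for them (Baptiste, Dana, Bakr, and Cruz) any 3 together supply at most 3. So 3 pickers are not enough.
Baptiste, Dana, Bakr, and Cruz alone can cover everything: Tue-AM→Baptiste+Dana, Tue-PM→Dana, Wed-AM→Cruz, Wed-PM→Baptiste+Bakr, Thu-AM→Baptiste, Thu-PM→Baptiste, Fri-AM→Dana, Fri-PM→Dana+Bakr.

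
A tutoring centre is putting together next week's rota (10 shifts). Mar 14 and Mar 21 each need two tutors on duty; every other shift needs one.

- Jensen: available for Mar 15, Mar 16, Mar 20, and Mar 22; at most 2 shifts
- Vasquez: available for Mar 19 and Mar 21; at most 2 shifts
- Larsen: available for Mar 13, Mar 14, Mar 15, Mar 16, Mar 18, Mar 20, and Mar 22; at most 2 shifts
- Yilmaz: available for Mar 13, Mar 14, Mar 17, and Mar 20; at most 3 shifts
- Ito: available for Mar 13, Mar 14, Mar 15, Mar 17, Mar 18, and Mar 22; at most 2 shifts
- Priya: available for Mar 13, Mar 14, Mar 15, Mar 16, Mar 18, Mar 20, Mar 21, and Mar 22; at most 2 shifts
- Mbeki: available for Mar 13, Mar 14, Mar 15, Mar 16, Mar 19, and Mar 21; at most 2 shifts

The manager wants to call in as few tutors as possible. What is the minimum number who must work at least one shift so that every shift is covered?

6

12 slots to fill and no one can take more than 3, so at least ⌈12/3⌉ = 4 tutors are needed.
Any 5 tutors together have capacity at most 3+2+2+2+2 = 11 < 12 slots, so 5 can never suffice.
Jensen, Vasquez, Larsen, Yilmaz, Ito, and Priya alone can cover everything: Mar 13→Larsen, Mar 14→Yilmaz+Ito, Mar 15→Jensen, Mar 16→Jensen, Mar 17→Yilmaz, Mar 18→Larsen, Mar 19→Vasquez, Mar 20→Yilmaz, Mar 21→Vasquez+Priya, Mar 22→Ito.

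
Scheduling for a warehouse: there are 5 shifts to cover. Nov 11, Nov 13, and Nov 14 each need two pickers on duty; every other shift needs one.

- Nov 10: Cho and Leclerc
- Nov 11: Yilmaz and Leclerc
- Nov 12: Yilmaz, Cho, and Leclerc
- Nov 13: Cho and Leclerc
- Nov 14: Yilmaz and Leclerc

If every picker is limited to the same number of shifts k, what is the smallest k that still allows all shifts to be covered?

3

With 3 pickers and 8 worker-slots to fill, someone must work at least ⌈8/3⌉ = 3 shifts, so k ≥ 3.
k = 3 works: Nov 10→Cho, Nov 11→Yilmaz+Leclerc, Nov 12→Yilmaz, Nov 13→Cho+Leclerc, Nov 14→Yilmaz+Leclerc.
Loads: Yilmaz 3, Cho 2, Leclerc 3 — all ≤ 3.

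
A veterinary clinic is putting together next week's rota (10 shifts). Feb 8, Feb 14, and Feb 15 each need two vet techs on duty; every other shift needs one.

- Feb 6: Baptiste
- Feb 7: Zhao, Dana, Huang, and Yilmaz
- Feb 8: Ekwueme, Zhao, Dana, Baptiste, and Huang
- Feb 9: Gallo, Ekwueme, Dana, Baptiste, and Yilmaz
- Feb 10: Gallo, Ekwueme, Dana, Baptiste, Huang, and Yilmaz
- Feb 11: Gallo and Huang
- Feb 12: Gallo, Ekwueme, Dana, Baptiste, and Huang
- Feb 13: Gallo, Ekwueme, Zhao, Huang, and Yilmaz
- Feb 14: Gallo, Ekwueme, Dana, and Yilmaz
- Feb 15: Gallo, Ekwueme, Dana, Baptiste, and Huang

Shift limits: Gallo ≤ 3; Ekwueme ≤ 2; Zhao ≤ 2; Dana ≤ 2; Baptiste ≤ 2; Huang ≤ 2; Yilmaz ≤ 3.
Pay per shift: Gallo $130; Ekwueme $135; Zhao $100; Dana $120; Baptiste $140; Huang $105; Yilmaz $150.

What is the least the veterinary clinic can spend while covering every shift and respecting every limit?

Feb 6 can only be covered by Baptiste, so that assignment is forced.
Picking the cheapest available vet tech for each shift independently would cost $1455, but that ignores the shift limits.
An optimal schedule: Feb 6→Baptiste, Feb 7→Zhao, Feb 8→Ekwueme+Baptiste, Feb 9→Dana, Feb 10→Gallo, Feb 11→Huang, Feb 12→Huang, Feb 13→Zhao, Feb 14→Dana+Gallo, Feb 15→Gallo+Ekwueme.
Total: 140 + 100 + 135 + 140 + 120 + 130 + 105 + 105 + 100 + 120 + 130 + 130 + 135 = $1590.

$1590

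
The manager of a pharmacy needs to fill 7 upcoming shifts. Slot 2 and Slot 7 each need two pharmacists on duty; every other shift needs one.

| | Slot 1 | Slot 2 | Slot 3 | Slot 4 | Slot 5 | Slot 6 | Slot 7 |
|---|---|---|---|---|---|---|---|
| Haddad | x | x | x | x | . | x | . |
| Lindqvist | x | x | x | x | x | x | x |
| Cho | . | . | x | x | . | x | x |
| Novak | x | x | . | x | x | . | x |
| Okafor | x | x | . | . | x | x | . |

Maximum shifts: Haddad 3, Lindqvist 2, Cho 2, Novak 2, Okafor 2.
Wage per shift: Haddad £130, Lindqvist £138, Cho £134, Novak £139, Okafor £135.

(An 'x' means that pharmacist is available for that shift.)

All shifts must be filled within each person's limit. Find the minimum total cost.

£1204

Picking the cheapest available pharmacist for each shift independently would cost £1192, but that ignores the shift limits.
An optimal schedule: Slot 1→Haddad, Slot 2→Okafor+Lindqvist, Slot 3→Haddad, Slot 4→Haddad, Slot 5→Okafor, Slot 6→Cho, Slot 7→Cho+Lindqvist.
Total: 130 + 135 + 138 + 130 + 130 + 135 + 134 + 134 + 138 = £1204.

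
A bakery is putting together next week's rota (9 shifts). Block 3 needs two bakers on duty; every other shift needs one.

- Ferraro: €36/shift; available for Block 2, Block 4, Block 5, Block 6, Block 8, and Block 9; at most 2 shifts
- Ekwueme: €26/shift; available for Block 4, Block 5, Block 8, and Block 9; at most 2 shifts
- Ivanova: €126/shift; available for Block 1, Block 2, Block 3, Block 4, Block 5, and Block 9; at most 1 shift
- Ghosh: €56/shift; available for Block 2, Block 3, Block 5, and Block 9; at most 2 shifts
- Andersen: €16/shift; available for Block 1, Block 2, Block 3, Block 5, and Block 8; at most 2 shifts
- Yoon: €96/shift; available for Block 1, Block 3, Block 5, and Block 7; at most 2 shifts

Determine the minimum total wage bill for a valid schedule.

Block 6 can only be covered by Ferraro, so that assignment is forced.
Block 7 can only be covered by Yoon, so that assignment is forced.
Picking the cheapest available baker for each shift independently would cost €320, but that ignores the shift limits.
An optimal schedule: Block 1→Andersen, Block 2→Ferraro, Block 3→Ghosh+Yoon, Block 4→Ekwueme, Block 5→Ghosh, Block 6→Ferraro, Block 7→Yoon, Block 8→Andersen, Block 9→Ekwueme.
Total: 16 + 36 + 56 + 96 + 26 + 56 + 36 + 96 + 16 + 26 = €460.

€460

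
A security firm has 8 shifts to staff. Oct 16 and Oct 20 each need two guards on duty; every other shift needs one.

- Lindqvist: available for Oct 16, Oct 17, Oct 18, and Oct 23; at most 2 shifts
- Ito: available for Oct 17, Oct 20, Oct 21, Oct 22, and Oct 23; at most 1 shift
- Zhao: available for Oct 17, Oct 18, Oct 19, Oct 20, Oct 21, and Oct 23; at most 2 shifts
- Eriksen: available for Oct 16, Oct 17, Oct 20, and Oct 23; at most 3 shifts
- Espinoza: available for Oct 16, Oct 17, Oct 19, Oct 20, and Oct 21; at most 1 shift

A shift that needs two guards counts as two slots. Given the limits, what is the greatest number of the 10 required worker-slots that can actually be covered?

9

Total capacity across all guards is 2+1+2+3+1 = 9, and 10 slots are needed, so at most 9 can be filled.
An assignment achieving 9: Oct 16→Lindqvist+Eriksen, Oct 18→Lindqvist, Oct 19→Zhao, Oct 20→Eriksen+Espinoza, Oct 21→Zhao, Oct 22→Ito, Oct 23→Eriksen.
Loads: Lindqvist 2/2, Ito 1/1, Zhao 2/2, Eriksen 3/3, Espinoza 1/1.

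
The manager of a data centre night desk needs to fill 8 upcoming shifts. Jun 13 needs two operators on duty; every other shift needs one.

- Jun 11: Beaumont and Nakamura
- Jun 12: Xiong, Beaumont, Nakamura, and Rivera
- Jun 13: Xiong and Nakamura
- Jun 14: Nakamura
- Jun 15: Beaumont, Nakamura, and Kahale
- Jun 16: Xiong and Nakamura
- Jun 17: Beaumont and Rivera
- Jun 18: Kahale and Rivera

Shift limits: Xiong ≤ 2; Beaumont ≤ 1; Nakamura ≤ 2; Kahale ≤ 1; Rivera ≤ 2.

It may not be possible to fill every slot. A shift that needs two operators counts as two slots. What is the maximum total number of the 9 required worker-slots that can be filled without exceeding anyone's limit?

8

Total capacity across all operators is 2+1+2+1+2 = 8, and 9 slots are needed, so at most 8 can be filled.
An assignment achieving 8: Jun 11→Beaumont, Jun 12→Rivera, Jun 13→Xiong+Nakamura, Jun 14→Nakamura, Jun 16→Xiong, Jun 17→Rivera, Jun 18→Kahale.
Loads: Xiong 2/2, Beaumont 1/1, Nakamura 2/2, Kahale 1/1, Rivera 2/2.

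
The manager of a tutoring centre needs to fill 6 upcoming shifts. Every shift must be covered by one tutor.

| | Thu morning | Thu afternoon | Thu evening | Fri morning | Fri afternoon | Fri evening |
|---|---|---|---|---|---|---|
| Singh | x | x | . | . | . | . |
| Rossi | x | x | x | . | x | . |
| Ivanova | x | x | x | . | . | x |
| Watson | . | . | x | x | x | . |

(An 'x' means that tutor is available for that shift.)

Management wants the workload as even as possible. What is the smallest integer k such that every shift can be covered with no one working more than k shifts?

2

With 4 tutors and 6 worker-slots to fill, someone must work at least ⌈6/4⌉ = 2 shifts, so k ≥ 2.
k = 2 works: Thu morning→Singh, Thu afternoon→Singh, Thu evening→Rossi, Fri morning→Watson, Fri afternoon→Rossi, Fri evening→Ivanova.
Loads: Singh 2, Rossi 2, Ivanova 1, Watson 1 — all ≤ 2.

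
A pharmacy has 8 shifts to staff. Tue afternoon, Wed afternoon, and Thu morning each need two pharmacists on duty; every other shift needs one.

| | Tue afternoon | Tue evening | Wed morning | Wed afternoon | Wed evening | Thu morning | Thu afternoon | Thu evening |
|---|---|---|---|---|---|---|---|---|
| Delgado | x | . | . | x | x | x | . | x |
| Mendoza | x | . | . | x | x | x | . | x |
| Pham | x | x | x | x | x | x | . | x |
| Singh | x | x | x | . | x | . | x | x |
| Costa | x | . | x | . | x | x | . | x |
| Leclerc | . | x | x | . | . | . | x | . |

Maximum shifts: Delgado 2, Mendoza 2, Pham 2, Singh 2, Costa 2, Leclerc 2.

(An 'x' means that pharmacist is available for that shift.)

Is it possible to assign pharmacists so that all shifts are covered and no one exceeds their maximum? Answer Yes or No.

One valid schedule: Tue afternoon→Singh+Costa, Tue evening→Pham, Wed morning→Leclerc, Wed afternoon→Delgado+Mendoza, Wed evening→Delgado, Thu morning→Pham+Costa, Thu afternoon→Singh, Thu evening→Mendoza.
Loads: Delgado 2/2, Mendoza 2/2, Pham 2/2, Singh 2/2, Costa 2/2, Leclerc 1/2 — all within limits.

Yes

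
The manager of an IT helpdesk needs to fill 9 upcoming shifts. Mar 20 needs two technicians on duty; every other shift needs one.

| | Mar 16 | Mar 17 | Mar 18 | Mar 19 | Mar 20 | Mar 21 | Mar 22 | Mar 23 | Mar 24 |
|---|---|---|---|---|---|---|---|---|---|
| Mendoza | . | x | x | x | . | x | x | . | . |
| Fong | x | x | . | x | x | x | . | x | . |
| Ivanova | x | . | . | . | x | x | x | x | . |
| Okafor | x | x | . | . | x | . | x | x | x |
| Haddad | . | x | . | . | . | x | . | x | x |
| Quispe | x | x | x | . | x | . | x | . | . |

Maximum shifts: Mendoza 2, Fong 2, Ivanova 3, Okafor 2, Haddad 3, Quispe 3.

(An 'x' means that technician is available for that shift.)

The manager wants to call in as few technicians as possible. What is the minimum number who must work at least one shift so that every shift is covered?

10 slots to fill and no one can take more than 3, so at least ⌈10/3⌉ = 4 technicians are needed.
Mendoza, Fong, Ivanova, and Haddad alone can cover everything: Mar 16→Fong, Mar 17→Haddad, Mar 18→Mendoza, Mar 19→Mendoza, Mar 20→Fong+Ivanova, Mar 21→Haddad, Mar 22→Ivanova, Mar 23→Ivanova, Mar 24→Haddad.

4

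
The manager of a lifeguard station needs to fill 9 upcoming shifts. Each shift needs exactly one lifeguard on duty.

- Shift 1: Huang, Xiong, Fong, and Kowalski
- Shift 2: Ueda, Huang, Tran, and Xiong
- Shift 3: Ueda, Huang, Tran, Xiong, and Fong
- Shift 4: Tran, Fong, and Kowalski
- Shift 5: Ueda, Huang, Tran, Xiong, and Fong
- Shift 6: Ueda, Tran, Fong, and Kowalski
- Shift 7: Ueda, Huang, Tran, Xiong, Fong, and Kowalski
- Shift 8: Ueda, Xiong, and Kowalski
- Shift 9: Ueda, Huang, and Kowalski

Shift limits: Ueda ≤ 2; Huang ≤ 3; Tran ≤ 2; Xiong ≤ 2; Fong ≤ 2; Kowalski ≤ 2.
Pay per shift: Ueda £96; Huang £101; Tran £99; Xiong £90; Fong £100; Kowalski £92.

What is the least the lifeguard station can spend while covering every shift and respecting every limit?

£854

Picking the cheapest available lifeguard for each shift independently would cost £816, but that ignores the shift limits.
An optimal schedule: Shift 1→Xiong, Shift 2→Ueda, Shift 3→Tran, Shift 4→Kowalski, Shift 5→Tran, Shift 6→Ueda, Shift 7→Fong, Shift 8→Xiong, Shift 9→Kowalski.
Total: 90 + 96 + 99 + 92 + 99 + 96 + 100 + 90 + 92 = £854.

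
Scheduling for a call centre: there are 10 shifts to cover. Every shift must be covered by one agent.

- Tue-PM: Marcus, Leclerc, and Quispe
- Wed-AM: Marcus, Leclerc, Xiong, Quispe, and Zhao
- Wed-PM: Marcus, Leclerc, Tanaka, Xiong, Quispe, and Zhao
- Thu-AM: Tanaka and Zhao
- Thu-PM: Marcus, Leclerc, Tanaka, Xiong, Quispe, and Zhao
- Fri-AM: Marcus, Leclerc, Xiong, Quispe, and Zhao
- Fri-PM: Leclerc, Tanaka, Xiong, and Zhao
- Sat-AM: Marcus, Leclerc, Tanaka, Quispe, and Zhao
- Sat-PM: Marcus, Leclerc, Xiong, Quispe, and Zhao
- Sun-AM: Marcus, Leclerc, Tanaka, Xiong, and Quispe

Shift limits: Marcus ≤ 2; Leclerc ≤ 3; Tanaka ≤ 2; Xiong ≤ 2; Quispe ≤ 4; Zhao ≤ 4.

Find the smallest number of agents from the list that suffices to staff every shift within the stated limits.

10 slots to fill and no one can take more than 4, so at least ⌈10/4⌉ = 3 agents are needed.
Marcus, Quispe, and Zhao alone can cover everything: Tue-PM→Marcus, Wed-AM→Quispe, Wed-PM→Quispe, Thu-AM→Zhao, Thu-PM→Quispe, Fri-AM→Quispe, Fri-PM→Zhao, Sat-AM→Zhao, Sat-PM→Zhao, Sun-AM→Marcus.

3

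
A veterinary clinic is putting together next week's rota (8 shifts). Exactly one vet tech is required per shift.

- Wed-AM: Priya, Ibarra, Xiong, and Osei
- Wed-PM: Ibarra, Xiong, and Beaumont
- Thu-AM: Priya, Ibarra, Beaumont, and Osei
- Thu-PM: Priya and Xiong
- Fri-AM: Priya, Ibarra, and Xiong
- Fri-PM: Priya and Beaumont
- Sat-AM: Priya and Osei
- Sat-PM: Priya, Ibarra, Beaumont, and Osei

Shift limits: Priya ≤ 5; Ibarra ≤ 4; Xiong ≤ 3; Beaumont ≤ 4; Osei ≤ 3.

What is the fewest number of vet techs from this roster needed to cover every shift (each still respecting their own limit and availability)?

2

8 slots to fill and no one can take more than 5, so at least ⌈8/5⌉ = 2 vet techs are needed.
Priya and Ibarra alone can cover everything: Wed-AM→Priya, Wed-PM→Ibarra, Thu-AM→Priya, Thu-PM→Priya, Fri-AM→Ibarra, Fri-PM→Priya, Sat-AM→Priya, Sat-PM→Ibarra.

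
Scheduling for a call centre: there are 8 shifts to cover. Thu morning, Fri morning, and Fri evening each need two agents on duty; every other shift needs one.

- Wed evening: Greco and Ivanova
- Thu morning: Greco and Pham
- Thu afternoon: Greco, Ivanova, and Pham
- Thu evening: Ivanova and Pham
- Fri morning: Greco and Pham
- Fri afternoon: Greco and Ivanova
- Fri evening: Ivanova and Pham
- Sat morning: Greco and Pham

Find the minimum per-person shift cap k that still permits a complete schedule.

4

With 3 agents and 11 worker-slots to fill, someone must work at least ⌈11/3⌉ = 4 shifts, so k ≥ 4.
k = 4 works: Wed evening→Greco, Thu morning→Greco+Pham, Thu afternoon→Ivanova, Thu evening→Ivanova, Fri morning→Greco+Pham, Fri afternoon→Greco, Fri evening→Ivanova+Pham, Sat morning→Pham.
Loads: Greco 4, Ivanova 3, Pham 4 — all ≤ 4.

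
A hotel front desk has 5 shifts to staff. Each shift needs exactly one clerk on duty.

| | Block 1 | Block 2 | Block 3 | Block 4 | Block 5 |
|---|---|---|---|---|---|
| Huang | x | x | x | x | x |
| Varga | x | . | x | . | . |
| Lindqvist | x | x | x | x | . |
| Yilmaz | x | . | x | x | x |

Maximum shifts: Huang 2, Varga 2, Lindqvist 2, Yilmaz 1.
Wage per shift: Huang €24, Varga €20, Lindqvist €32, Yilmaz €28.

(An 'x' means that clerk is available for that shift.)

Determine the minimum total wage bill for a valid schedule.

Picking the cheapest available clerk for each shift independently would cost €112, but that ignores the shift limits.
An optimal schedule: Block 1→Varga, Block 2→Huang, Block 3→Varga, Block 4→Yilmaz, Block 5→Huang.
Total: 20 + 24 + 20 + 28 + 24 = €116.

€116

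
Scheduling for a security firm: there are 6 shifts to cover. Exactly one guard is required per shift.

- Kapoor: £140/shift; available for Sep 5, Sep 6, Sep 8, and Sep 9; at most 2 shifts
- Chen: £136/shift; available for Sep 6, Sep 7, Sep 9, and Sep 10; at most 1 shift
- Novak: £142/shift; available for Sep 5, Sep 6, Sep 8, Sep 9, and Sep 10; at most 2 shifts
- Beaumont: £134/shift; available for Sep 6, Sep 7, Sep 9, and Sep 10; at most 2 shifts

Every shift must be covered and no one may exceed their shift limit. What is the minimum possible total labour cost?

Picking the cheapest available guard for each shift independently would cost £816, but that ignores the shift limits.
An optimal schedule: Sep 5→Kapoor, Sep 6→Chen, Sep 7→Beaumont, Sep 8→Kapoor, Sep 9→Novak, Sep 10→Beaumont.
Total: 140 + 136 + 134 + 140 + 142 + 134 = £826.

£826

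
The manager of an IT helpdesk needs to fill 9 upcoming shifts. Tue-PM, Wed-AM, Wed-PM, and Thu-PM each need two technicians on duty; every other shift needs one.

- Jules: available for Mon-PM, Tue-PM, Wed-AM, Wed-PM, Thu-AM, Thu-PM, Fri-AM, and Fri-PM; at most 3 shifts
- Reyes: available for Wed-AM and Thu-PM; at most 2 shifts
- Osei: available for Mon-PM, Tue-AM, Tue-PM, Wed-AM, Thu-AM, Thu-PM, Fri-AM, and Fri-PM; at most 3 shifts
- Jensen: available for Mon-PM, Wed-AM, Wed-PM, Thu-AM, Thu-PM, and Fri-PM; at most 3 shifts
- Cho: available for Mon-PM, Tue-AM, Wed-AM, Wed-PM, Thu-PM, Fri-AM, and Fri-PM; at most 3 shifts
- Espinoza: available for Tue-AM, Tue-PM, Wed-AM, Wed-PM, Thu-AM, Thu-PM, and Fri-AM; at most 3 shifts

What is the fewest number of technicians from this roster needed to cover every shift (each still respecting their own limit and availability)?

13 slots to fill and no one can take more than 3, so at least ⌈13/3⌉ = 5 technicians are needed.
Jules, Reyes, Osei, Jensen, and Cho alone can cover everything: Mon-PM→Jensen, Tue-AM→Osei, Tue-PM→Jules+Osei, Wed-AM→Reyes+Cho, Wed-PM→Jules+Jensen, Thu-AM→Jules, Thu-PM→Reyes+Cho, Fri-AM→Osei, Fri-PM→Jensen.

5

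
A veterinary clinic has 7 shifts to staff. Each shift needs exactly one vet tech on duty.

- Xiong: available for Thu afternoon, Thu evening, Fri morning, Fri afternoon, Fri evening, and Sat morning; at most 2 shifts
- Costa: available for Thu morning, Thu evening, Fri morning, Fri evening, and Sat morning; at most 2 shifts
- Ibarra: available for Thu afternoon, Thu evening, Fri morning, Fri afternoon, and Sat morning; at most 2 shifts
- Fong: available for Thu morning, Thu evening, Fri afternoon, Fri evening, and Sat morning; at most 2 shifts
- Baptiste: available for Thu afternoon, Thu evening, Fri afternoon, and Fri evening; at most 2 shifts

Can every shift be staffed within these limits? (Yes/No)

Yes

One valid schedule: Thu morning→Costa, Thu afternoon→Xiong, Thu evening→Fong, Fri morning→Xiong, Fri afternoon→Ibarra, Fri evening→Costa, Sat morning→Ibarra.
Loads: Xiong 2/2, Costa 2/2, Ibarra 2/2, Fong 1/2, Baptiste 0/2 — all within limits.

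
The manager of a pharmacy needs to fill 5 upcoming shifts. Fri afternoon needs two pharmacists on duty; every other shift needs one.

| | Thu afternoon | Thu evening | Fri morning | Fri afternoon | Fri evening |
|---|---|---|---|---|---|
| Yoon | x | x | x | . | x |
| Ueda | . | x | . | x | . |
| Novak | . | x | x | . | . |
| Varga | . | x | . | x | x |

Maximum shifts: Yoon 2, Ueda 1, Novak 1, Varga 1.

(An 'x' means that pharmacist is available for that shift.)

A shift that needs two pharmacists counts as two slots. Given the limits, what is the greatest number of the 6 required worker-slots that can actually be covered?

5

Total capacity across all pharmacists is 2+1+1+1 = 5, and 6 slots are needed, so at most 5 can be filled.
An assignment achieving 5: Thu afternoon→Yoon, Thu evening→Novak, Fri morning→Yoon, Fri afternoon→Ueda+Varga.
Loads: Yoon 2/2, Ueda 1/1, Novak 1/1, Varga 1/1.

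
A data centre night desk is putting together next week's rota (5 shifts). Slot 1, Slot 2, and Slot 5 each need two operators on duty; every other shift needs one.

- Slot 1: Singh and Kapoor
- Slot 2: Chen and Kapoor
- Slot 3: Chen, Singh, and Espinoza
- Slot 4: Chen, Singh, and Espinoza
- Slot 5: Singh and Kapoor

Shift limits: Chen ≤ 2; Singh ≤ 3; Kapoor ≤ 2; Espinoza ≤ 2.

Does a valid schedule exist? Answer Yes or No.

Total capacity is 9 and 8 slots are needed, so capacity alone doesn't rule it out.
Shifts {Slot 1, Slot 2, Slot 5} need 6 worker-slots in total, but the operators available for any of those shifts (Chen, Singh, and Kapoor) can supply at most 5 among them. So no valid schedule exists.

No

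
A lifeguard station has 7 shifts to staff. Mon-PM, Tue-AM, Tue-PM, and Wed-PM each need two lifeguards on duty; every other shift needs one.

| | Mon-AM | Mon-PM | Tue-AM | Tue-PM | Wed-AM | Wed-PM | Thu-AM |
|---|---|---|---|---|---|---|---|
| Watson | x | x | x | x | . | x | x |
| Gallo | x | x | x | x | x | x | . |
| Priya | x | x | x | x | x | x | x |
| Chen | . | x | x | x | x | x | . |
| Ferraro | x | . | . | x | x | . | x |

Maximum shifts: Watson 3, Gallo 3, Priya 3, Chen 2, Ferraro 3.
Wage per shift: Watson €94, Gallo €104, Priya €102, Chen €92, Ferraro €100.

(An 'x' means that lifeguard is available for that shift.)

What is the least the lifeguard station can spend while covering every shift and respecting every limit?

€1072

Picking the cheapest available lifeguard for each shift independently would cost €1024, but that ignores the shift limits.
An optimal schedule: Mon-AM→Ferraro, Mon-PM→Chen+Watson, Tue-AM→Chen+Priya, Tue-PM→Ferraro+Priya, Wed-AM→Ferraro, Wed-PM→Watson+Priya, Thu-AM→Watson.
Total: 100 + 92 + 94 + 92 + 102 + 100 + 102 + 100 + 94 + 102 + 94 = €1072.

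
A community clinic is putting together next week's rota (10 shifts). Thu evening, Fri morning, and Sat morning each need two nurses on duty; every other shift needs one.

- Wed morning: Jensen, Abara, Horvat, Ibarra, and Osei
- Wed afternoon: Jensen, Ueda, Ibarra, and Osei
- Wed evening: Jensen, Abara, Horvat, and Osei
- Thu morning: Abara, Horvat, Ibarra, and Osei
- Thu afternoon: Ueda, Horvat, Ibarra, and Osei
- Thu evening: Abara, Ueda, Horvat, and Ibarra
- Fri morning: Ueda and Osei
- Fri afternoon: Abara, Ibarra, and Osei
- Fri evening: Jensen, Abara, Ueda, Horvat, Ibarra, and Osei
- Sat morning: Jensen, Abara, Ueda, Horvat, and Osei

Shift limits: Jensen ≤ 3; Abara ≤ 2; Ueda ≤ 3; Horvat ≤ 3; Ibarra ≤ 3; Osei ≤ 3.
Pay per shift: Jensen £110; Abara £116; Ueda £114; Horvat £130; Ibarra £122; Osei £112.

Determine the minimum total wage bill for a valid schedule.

Fri morning can only be covered by Ueda and Osei, so that assignment is forced.
Picking the cheapest available nurse for each shift independently would cost £1454, but that ignores the shift limits.
An optimal schedule: Wed morning→Jensen, Wed afternoon→Jensen, Wed evening→Jensen, Thu morning→Osei, Thu afternoon→Ueda, Thu evening→Abara+Ibarra, Fri morning→Osei+Ueda, Fri afternoon→Osei, Fri evening→Ibarra, Sat morning→Ueda+Abara.
Total: 110 + 110 + 110 + 112 + 114 + 116 + 122 + 112 + 114 + 112 + 122 + 114 + 116 = £1484.

£1484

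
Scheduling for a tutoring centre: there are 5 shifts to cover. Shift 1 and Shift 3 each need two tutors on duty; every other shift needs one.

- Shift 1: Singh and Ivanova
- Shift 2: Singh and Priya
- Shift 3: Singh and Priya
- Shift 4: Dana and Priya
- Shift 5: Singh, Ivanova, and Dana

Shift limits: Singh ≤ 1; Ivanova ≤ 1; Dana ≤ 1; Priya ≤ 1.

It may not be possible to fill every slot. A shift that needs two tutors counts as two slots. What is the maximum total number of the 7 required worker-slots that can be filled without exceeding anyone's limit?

4

Total capacity across all tutors is 1+1+1+1 = 4, and 7 slots are needed, so at most 4 can be filled.
An assignment achieving 4: Shift 1→Singh+Ivanova, Shift 2→Priya, Shift 4→Dana.
Loads: Singh 1/1, Ivanova 1/1, Dana 1/1, Priya 1/1.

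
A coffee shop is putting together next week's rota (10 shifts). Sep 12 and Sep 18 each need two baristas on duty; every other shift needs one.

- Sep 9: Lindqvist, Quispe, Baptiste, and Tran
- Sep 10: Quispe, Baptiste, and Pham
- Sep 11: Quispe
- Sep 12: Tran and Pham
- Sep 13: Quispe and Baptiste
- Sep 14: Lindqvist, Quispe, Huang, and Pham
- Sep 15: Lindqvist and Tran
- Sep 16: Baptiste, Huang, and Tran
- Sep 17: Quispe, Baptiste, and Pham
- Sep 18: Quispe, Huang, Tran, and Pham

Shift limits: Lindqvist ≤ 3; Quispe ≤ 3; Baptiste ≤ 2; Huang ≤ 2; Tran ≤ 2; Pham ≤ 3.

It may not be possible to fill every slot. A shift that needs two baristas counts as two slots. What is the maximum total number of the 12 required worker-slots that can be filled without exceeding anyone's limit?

Total capacity across all baristas is 3+3+2+2+2+3 = 15, and 12 slots are needed, so at most 12 can be filled.
An assignment achieving 12: Sep 9→Lindqvist, Sep 10→Quispe, Sep 11→Quispe, Sep 12→Tran+Pham, Sep 13→Quispe, Sep 14→Lindqvist, Sep 15→Lindqvist, Sep 16→Baptiste, Sep 17→Baptiste, Sep 18→Huang+Tran.
Loads: Lindqvist 3/3, Quispe 3/3, Baptiste 2/2, Huang 1/2, Tran 2/2, Pham 1/3.

12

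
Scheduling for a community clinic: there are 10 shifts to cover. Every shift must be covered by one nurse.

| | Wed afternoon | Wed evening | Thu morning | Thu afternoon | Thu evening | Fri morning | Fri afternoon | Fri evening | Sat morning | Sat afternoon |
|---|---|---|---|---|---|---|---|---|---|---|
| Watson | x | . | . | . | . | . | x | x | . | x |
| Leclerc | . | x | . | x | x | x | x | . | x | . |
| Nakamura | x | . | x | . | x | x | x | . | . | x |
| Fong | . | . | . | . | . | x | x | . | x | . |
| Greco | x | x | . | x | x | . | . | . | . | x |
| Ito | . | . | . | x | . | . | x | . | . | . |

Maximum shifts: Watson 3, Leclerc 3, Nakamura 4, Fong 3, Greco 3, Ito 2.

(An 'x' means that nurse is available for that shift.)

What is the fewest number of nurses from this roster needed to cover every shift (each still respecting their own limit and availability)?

3

10 slots to fill and no one can take more than 4, so at least ⌈10/4⌉ = 3 nurses are needed.
Watson, Leclerc, and Nakamura alone can cover everything: Wed afternoon→Watson, Wed evening→Leclerc, Thu morning→Nakamura, Thu afternoon→Leclerc, Thu evening→Nakamura, Fri morning→Nakamura, Fri afternoon→Nakamura, Fri evening→Watson, Sat morning→Leclerc, Sat afternoon→Watson.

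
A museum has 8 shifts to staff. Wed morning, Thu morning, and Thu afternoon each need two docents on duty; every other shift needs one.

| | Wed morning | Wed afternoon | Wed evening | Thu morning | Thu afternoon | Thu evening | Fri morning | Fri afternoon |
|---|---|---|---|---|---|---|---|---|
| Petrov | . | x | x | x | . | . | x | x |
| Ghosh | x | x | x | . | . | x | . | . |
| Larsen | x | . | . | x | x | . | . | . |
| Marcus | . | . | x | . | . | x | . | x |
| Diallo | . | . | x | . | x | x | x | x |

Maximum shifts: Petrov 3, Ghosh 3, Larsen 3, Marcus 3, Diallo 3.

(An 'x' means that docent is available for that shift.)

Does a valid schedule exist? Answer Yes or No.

Yes

Wed morning can only be covered by Ghosh and Larsen, so that assignment is forced.
Thu morning can only be covered by Petrov and Larsen, so that assignment is forced.
Thu afternoon can only be covered by Larsen and Diallo, so that assignment is forced.
One valid schedule: Wed morning→Ghosh+Larsen, Wed afternoon→Petrov, Wed evening→Ghosh, Thu morning→Petrov+Larsen, Thu afternoon→Larsen+Diallo, Thu evening→Ghosh, Fri morning→Petrov, Fri afternoon→Marcus.
Loads: Petrov 3/3, Ghosh 3/3, Larsen 3/3, Marcus 1/3, Diallo 1/3 — all within limits.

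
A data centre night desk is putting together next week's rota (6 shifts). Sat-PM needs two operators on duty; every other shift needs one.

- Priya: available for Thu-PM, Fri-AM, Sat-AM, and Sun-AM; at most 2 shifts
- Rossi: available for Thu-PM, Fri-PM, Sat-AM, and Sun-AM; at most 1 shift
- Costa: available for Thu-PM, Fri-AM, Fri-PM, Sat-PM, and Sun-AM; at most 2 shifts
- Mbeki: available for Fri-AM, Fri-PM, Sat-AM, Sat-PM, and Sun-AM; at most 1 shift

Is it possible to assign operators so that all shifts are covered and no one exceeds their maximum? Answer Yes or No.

No

Total capacity is 2+1+2+1 = 6 but 7 worker-slots are needed — infeasible.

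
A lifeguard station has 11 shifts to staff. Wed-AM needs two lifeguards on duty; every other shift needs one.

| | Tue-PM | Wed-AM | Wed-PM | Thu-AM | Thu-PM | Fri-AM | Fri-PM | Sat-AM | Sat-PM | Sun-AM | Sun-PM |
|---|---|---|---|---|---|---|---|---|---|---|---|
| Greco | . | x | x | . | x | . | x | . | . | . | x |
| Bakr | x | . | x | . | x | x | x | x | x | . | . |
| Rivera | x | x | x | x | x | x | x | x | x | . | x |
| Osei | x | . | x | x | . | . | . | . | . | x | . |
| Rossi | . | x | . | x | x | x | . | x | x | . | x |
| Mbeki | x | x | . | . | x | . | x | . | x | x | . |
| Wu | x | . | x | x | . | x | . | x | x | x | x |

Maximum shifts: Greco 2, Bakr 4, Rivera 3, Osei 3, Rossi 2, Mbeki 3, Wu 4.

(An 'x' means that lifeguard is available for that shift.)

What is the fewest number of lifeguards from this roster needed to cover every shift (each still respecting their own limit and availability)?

4

12 slots to fill and no one can take more than 4, so at least ⌈12/4⌉ = 3 lifeguards are needed.
Any 3 lifeguards together have capacity at most 4+4+3 = 11 < 12 slots, so 3 can never suffice.
Greco, Bakr, Rivera, and Osei alone can cover everything: Tue-PM→Osei, Wed-AM→Greco+Rivera, Wed-PM→Osei, Thu-AM→Rivera, Thu-PM→Bakr, Fri-AM→Bakr, Fri-PM→Rivera, Sat-AM→Bakr, Sat-PM→Bakr, Sun-AM→Osei, Sun-PM→Greco.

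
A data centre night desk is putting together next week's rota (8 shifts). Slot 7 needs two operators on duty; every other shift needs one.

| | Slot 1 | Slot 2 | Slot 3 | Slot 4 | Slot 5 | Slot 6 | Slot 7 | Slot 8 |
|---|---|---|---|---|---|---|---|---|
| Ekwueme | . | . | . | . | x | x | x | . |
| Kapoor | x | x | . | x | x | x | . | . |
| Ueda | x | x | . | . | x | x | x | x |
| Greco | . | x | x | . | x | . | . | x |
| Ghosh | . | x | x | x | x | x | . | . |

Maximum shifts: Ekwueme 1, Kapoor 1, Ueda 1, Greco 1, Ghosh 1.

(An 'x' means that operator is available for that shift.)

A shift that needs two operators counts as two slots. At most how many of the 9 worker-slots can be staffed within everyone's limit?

5

Total capacity across all operators is 1+1+1+1+1 = 5, and 9 slots are needed, so at most 5 can be filled.
An assignment achieving 5: Slot 1→Kapoor, Slot 3→Greco, Slot 4→Ghosh, Slot 7→Ekwueme+Ueda.
Loads: Ekwueme 1/1, Kapoor 1/1, Ueda 1/1, Greco 1/1, Ghosh 1/1.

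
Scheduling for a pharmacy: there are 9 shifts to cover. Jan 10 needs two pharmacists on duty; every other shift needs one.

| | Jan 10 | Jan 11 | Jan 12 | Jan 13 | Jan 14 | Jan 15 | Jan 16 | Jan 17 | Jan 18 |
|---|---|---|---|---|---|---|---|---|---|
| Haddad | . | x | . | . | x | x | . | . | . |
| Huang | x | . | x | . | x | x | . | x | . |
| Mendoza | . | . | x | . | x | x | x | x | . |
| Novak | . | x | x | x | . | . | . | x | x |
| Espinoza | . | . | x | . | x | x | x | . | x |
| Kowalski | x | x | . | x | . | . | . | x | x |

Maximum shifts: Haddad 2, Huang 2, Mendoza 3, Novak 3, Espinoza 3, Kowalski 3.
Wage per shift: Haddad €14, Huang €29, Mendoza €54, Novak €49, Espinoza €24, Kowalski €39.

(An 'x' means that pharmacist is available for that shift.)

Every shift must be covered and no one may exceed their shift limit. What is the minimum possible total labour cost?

€275

Jan 10 can only be covered by Huang and Kowalski, so that assignment is forced.
Picking the cheapest available pharmacist for each shift independently would cost €250, but that ignores the shift limits.
An optimal schedule: Jan 10→Huang+Kowalski, Jan 11→Haddad, Jan 12→Espinoza, Jan 13→Kowalski, Jan 14→Haddad, Jan 15→Huang, Jan 16→Espinoza, Jan 17→Kowalski, Jan 18→Espinoza.
Total: 29 + 39 + 14 + 24 + 39 + 14 + 29 + 24 + 39 + 24 = €275.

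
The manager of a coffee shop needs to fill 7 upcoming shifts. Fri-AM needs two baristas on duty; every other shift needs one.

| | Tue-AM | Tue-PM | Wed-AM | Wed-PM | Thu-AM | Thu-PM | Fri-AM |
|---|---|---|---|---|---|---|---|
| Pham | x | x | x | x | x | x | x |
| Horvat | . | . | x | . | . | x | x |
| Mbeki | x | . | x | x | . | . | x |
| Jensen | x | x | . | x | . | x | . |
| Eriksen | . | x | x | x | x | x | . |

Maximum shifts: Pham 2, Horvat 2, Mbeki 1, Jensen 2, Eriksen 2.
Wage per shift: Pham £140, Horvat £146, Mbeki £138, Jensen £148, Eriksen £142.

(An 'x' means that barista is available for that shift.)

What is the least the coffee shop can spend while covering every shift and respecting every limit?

Picking the cheapest available barista for each shift independently would cost £1112, but that ignores the shift limits.
An optimal schedule: Tue-AM→Mbeki, Tue-PM→Eriksen, Wed-AM→Eriksen, Wed-PM→Jensen, Thu-AM→Pham, Thu-PM→Horvat, Fri-AM→Pham+Horvat.
Total: 138 + 142 + 142 + 148 + 140 + 146 + 140 + 146 = £1142.

£1142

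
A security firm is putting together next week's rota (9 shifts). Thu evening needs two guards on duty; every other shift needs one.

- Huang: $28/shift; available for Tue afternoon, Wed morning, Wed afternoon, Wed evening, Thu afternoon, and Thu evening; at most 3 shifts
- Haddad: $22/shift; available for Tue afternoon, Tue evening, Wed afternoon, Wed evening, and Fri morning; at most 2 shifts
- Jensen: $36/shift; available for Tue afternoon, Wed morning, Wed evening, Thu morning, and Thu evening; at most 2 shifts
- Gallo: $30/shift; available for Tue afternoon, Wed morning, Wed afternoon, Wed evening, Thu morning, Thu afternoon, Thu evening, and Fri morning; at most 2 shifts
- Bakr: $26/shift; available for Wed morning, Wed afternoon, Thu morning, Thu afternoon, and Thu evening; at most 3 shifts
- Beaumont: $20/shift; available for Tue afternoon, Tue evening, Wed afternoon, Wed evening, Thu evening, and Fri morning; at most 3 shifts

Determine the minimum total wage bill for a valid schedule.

Picking the cheapest available guard for each shift independently would cost $224, but that ignores the shift limits.
An optimal schedule: Tue afternoon→Haddad, Tue evening→Beaumont, Wed morning→Bakr, Wed afternoon→Haddad, Wed evening→Huang, Thu morning→Bakr, Thu afternoon→Bakr, Thu evening→Beaumont+Huang, Fri morning→Beaumont.
Total: 22 + 20 + 26 + 22 + 28 + 26 + 26 + 20 + 28 + 20 = $238.

$238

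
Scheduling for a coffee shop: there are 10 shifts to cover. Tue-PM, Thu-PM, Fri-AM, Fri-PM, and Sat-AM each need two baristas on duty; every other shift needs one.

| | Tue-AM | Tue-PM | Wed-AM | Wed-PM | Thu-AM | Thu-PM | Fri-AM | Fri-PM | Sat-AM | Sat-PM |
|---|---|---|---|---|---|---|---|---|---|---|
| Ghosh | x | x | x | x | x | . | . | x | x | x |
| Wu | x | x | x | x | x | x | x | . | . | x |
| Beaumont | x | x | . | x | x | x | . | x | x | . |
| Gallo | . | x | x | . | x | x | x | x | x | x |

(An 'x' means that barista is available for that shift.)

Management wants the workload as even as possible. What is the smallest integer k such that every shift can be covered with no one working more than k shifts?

4

With 4 baristas and 15 worker-slots to fill, someone must work at least ⌈15/4⌉ = 4 shifts, so k ≥ 4.
k = 4 works: Tue-AM→Ghosh, Tue-PM→Beaumont+Gallo, Wed-AM→Ghosh, Wed-PM→Ghosh, Thu-AM→Wu, Thu-PM→Wu+Beaumont, Fri-AM→Wu+Gallo, Fri-PM→Ghosh+Beaumont, Sat-AM→Beaumont+Gallo, Sat-PM→Wu.
Loads: Ghosh 4, Wu 4, Beaumont 4, Gallo 3 — all ≤ 4.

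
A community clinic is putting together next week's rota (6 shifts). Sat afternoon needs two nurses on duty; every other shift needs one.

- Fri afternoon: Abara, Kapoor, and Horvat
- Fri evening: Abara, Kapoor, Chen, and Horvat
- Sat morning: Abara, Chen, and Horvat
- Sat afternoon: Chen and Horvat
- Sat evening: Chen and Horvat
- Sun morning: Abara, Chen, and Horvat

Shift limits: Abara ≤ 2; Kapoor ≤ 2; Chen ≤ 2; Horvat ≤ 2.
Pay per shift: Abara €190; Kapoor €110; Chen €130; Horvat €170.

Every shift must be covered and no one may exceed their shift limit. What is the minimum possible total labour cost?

Sat afternoon can only be covered by Chen and Horvat, so that assignment is forced.
Picking the cheapest available nurse for each shift independently would cost €910, but that ignores the shift limits.
An optimal schedule: Fri afternoon→Kapoor, Fri evening→Kapoor, Sat morning→Horvat, Sat afternoon→Chen+Horvat, Sat evening→Chen, Sun morning→Abara.
Total: 110 + 110 + 170 + 130 + 170 + 130 + 190 = €1010.

€1010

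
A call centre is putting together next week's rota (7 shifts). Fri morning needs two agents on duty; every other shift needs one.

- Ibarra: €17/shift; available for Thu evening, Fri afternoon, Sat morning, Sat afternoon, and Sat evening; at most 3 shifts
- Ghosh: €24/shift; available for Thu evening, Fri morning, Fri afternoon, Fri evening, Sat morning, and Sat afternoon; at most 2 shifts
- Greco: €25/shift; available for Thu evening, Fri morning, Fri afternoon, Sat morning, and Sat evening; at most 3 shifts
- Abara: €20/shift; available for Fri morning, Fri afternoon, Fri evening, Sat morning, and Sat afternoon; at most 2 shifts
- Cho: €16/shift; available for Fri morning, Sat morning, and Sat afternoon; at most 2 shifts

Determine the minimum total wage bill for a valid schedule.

€147

Picking the cheapest available agent for each shift independently would cost €139, but that ignores the shift limits.
An optimal schedule: Thu evening→Ibarra, Fri morning→Abara+Ghosh, Fri afternoon→Ibarra, Fri evening→Abara, Sat morning→Cho, Sat afternoon→Cho, Sat evening→Ibarra.
Total: 17 + 20 + 24 + 17 + 20 + 16 + 16 + 17 = €147.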